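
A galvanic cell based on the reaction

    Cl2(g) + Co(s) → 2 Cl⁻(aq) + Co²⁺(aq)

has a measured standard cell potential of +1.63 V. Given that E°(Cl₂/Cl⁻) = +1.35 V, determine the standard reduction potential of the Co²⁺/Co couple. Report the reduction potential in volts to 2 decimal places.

−0.28 V

In the reaction as written the Cl₂/Cl⁻ couple is reduced (cathode) and Co²⁺/Co is oxidized (anode), so E°cell = E°(Cl₂/Cl⁻) − E°(Co²⁺/Co).
E°(Co²⁺/Co) = E°(cathode) − E°cell = +1.35 − (+1.63) = −0.28 V.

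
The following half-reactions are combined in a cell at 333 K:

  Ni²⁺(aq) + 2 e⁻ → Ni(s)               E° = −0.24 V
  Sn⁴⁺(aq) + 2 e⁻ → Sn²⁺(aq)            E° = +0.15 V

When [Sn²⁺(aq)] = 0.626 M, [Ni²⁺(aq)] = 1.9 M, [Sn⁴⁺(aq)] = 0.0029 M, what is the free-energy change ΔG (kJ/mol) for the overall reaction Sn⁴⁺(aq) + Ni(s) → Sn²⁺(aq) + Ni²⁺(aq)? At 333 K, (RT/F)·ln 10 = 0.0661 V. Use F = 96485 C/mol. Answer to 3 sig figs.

−58.6 kJ/mol

E°cell = +0.15 − (−0.24) = +0.39 V; the balanced reaction transfers n = 2 electrons.
Here Q = ([Sn²⁺(aq)]·[Ni²⁺(aq)]) / [Sn⁴⁺(aq)] = 410 (log Q = 2.613), giving E = +0.39 − (0.0661/2)·(2.613) = +0.3036 V.
Then ΔG = −nFE = −2 × 96485 × +0.3036 J/mol = −58.6 kJ/mol.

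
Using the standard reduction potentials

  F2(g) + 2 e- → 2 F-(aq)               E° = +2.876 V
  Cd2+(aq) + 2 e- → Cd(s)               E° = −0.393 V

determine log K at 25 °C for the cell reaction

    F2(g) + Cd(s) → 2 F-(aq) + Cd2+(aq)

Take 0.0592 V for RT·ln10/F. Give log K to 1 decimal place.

log K = 110.4

The F₂/F⁻ couple is reduced (cathode); E°cell = +2.876 − (−0.393) = +3.269 V with n = 2.
At equilibrium E = 0, so log K = nE°cell / 0.0592 = (2)(+3.269) / 0.0592 = 110.4.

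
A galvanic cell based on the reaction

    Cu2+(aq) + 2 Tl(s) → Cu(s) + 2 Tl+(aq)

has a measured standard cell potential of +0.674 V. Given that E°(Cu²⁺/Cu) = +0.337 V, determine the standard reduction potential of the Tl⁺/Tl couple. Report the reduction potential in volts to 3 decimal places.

−0.337 V

In the reaction as written the Cu²⁺/Cu couple is reduced (cathode) and Tl⁺/Tl is oxidized (anode), so E°cell = E°(Cu²⁺/Cu) − E°(Tl⁺/Tl).
E°(Tl⁺/Tl) = E°(cathode) − E°cell = +0.337 − (+0.674) = −0.337 V.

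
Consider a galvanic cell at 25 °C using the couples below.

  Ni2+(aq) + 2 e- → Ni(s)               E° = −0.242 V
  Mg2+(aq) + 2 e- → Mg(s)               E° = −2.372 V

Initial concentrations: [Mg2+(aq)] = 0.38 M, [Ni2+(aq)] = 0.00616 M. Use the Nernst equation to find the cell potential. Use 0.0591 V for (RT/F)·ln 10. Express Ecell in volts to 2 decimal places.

+2.08 V

Since E°(Ni²⁺/Ni) > E°(Mg²⁺/Mg), Ni²⁺/Ni serves as the cathode.
The standard potential is −0.242 − (−2.372) = +2.130 V and the balanced reaction transfers n = 2 electrons.
The balanced reaction is Ni2+(aq) + Mg(s) → Ni(s) + Mg2+(aq), so Q = [Mg2+(aq)] / [Ni2+(aq)] = 61.7 and log Q = 1.790.
By the Nernst equation, E = +2.130 − (0.0591/2)·(1.790) = +2.08 V.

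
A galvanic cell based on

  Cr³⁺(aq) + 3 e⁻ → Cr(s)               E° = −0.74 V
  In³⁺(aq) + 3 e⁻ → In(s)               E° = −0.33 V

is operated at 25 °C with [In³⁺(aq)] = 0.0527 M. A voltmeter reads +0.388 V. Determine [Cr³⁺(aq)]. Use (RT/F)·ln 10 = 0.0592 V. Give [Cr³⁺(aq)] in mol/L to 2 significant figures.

0.69 M

With In³⁺/In at the cathode and Cr³⁺/Cr at the anode, E°cell = −0.33 − (−0.74) = +0.41 V (n = 3).
Since E = E° − (0.0592/n)·log Q, log Q = n(E° − E)/0.0592 = 1.115.
Balancing electrons gives In³⁺(aq) + Cr(s) → In(s) + Cr³⁺(aq); thus Q = [Cr³⁺(aq)] / [In³⁺(aq)].
Substituting the known concentrations and solving, log [Cr³⁺(aq)] = −0.163 and [Cr³⁺(aq)] = 0.69 M.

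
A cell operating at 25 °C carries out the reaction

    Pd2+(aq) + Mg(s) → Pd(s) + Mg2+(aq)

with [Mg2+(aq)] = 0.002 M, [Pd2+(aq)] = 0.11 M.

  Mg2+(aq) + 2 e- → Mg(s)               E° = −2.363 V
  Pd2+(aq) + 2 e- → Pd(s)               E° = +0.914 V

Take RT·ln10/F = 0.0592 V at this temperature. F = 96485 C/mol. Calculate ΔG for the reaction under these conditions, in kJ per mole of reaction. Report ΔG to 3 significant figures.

E°cell = +0.914 − (−2.363) = +3.277 V; the balanced reaction transfers n = 2 electrons.
Here Q = [Mg2+(aq)] / [Pd2+(aq)] = 0.0182 (log Q = −1.740), giving E = +3.277 − (0.0592/2)·(−1.740) = +3.3285 V.
ΔG = −nFE = −(2)(96485)(+3.3285) J/mol = −642 kJ/mol.

−642 kJ/mol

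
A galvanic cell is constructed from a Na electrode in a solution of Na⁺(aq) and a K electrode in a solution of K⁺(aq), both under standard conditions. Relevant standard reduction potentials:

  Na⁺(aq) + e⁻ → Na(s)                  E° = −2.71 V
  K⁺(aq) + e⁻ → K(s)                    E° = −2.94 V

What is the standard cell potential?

+0.23 V

The Na⁺/Na couple has the higher E°, so Na ion is reduced (cathode) and K is oxidized (anode).
E°cell = E°(cathode) − E°(anode) = −2.71 − (−2.94) = +0.23 V.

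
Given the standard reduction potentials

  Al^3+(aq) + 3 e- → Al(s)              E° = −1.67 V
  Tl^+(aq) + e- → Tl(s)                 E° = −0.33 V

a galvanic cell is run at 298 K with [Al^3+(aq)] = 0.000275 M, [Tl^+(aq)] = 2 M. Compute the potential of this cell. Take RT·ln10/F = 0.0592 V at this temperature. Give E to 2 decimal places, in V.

+1.43 V

Tl⁺/Tl is reduced (cathode, E° = −0.33 V) and Al³⁺/Al is oxidized (anode).
E°cell = −0.33 − (−1.67) = +1.34 V, with n = 3 electrons transferred.
The balanced reaction is 3 Tl^+(aq) + Al(s) → 3 Tl(s) + Al^3+(aq), so Q = [Al^3+(aq)] / [Tl^+(aq)]^3 = 3.44×10^−5 and log Q = −4.464.
E = E° − (0.0592/n)·log Q = +1.34 − (0.0592/3)(−4.464) = +1.43 V.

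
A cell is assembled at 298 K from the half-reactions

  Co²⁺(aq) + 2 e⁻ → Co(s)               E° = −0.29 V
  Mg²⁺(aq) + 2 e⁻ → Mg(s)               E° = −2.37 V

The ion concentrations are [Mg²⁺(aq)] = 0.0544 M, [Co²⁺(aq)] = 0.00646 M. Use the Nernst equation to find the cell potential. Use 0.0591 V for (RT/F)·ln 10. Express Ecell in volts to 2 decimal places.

+2.05 V

The Co²⁺/Co couple has the more positive E°, so it is the cathode; Mg²⁺/Mg is the anode.
E°cell = E°cat − E°an = −0.29 − (−2.37) = +2.08 V; n = 2.
Balancing gives Co²⁺(aq) + Mg(s) → Co(s) + Mg²⁺(aq); hence Q = [Mg²⁺(aq)] / [Co²⁺(aq)] = 8.42 (log Q = 0.925).
E = E° − (0.0591/n)·log Q = +2.08 − (0.0591/2)(0.925) = +2.05 V.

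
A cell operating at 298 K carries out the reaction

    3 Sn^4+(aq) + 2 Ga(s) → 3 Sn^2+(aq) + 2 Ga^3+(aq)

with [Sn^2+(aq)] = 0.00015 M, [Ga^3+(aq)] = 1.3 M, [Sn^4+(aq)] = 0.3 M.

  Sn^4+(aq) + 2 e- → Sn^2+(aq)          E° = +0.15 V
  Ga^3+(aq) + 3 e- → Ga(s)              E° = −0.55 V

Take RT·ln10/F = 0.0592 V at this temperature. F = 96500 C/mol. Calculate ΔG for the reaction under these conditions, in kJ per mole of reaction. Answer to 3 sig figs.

The standard cell potential is +0.15 − (−0.55) = +0.70 V, with n = 6 electrons in the balanced equation.
Here Q = ([Sn^2+(aq)]^3·[Ga^3+(aq)]^2) / [Sn^4+(aq)]^3 = 2.11×10^−10 (log Q = −9.675), giving E = +0.70 − (0.0592/6)·(−9.675) = +0.7955 V.
ΔG = −nFE = −(6)(96500)(+0.7955) J/mol = −461 kJ/mol.

−461 kJ/mol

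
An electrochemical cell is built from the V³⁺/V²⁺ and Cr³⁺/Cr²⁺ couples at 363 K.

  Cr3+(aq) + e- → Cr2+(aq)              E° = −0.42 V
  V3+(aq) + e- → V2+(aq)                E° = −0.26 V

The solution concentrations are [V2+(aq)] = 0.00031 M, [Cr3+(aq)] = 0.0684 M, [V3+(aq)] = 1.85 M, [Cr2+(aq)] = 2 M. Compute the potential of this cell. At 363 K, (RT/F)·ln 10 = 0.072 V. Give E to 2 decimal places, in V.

Since E°(V³⁺/V²⁺) > E°(Cr³⁺/Cr²⁺), V³⁺/V²⁺ serves as the cathode.
E°cell = −0.26 − (−0.42) = +0.16 V, with n = 1 electron transferred.
Balancing gives V3+(aq) + Cr2+(aq) → V2+(aq) + Cr3+(aq); hence Q = ([V2+(aq)]·[Cr3+(aq)]) / ([V3+(aq)]·[Cr2+(aq)]) = 5.73×10^−6 (log Q = −5.242).
Applying E = E° − (RT ln10/nF)·log Q gives +0.16 − (0.072/1)(−5.242) = +0.54 V.

+0.54 V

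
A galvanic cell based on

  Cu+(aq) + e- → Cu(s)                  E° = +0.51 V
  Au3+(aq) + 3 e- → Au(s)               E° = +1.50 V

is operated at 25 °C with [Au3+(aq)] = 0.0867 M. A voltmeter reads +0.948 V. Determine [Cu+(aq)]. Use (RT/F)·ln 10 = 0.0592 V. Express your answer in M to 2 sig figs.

2.3 M

With Au³⁺/Au at the cathode and Cu⁺/Cu at the anode, E°cell = +1.50 − (+0.51) = +0.99 V (n = 3).
Rearranging E = E° − (0.0592/n)·log Q gives log Q = 3(+0.99 − (+0.948))/0.0592 = 2.128.
For Au3+(aq) + 3 Cu(s) → Au(s) + 3 Cu+(aq), the reaction quotient is Q = [Cu+(aq)]^3 / [Au3+(aq)].
Substituting the known concentrations and solving, log [Cu+(aq)] = 0.355 and [Cu+(aq)] = 2.3 M.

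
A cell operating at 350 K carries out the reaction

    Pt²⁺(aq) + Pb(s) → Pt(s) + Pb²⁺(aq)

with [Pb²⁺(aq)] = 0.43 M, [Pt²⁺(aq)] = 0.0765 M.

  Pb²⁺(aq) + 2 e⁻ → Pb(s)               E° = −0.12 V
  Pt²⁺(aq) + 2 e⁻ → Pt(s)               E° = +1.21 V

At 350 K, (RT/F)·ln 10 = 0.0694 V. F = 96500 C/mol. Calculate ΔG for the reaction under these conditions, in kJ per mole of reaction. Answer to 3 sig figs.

−252 kJ/mol

E°cell = +1.21 − (−0.12) = +1.33 V; the balanced reaction transfers n = 2 electrons.
The reaction quotient is [Pb²⁺(aq)] / [Pt²⁺(aq)] = 5.62; by Nernst, E = +1.33 − (0.0694/2)(0.750) = +1.3040 V.
Finally ΔG = −nFE = −(2)(96500 C/mol)(+1.3040 V) = −252 kJ/mol.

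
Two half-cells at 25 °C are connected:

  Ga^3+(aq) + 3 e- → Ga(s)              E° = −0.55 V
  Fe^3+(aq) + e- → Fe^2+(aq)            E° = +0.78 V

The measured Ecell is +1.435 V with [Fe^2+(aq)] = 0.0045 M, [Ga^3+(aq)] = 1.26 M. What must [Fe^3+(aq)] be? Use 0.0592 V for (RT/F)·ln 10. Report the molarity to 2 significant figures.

The Fe³⁺/Fe²⁺ couple has the larger reduction potential, so it is the cathode: E°cell = +0.78 − (−0.55) = +1.33 V and n = 3.
From the Nernst equation, log Q = n(E° − E)/0.0592 = 3·(+1.33 − (+1.435))/0.0592 = −5.321.
The balanced reaction is 3 Fe^3+(aq) + Ga(s) → 3 Fe^2+(aq) + Ga^3+(aq), so Q = ([Fe^2+(aq)]^3·[Ga^3+(aq)]) / [Fe^3+(aq)]^3.
Solving for the unknown gives log [Fe^3+(aq)] = −0.540, so [Fe^3+(aq)] ≈ 0.29 M.

0.29 M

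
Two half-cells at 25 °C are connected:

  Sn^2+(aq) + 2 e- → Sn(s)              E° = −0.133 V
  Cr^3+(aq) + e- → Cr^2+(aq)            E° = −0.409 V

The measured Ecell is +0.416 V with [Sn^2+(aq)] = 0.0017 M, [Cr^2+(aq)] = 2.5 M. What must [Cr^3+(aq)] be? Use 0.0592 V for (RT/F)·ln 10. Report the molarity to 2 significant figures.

Sn²⁺/Sn is the cathode (higher E°); E°cell = −0.133 − (−0.409) = +0.276 V with n = 2.
Rearranging E = E° − (0.0592/n)·log Q gives log Q = 2(+0.276 − (+0.416))/0.0592 = −4.730.
For Sn^2+(aq) + 2 Cr^2+(aq) → Sn(s) + 2 Cr^3+(aq), the reaction quotient is Q = [Cr^3+(aq)]^2 / ([Sn^2+(aq)]·[Cr^2+(aq)]^2).
Isolating [Cr^3+(aq)] in Q = 10^{−4.730} yields log [Cr^3+(aq)] = −3.352, i.e. 0.00044 M.

0.00044 M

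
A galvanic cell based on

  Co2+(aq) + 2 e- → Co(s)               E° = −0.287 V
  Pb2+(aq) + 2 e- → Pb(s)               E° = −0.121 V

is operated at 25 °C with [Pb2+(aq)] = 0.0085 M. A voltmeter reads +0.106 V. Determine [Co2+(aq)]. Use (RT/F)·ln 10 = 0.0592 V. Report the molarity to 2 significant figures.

0.90 M

With Pb²⁺/Pb at the cathode and Co²⁺/Co at the anode, E°cell = −0.121 − (−0.287) = +0.166 V (n = 2).
From the Nernst equation, log Q = n(E° − E)/0.0592 = 2·(+0.166 − (+0.106))/0.0592 = 2.027.
Balancing electrons gives Pb2+(aq) + Co(s) → Pb(s) + Co2+(aq); thus Q = [Co2+(aq)] / [Pb2+(aq)].
Isolating [Co2+(aq)] in Q = 10^{2.027} yields log [Co2+(aq)] = −0.044, i.e. 0.90 M.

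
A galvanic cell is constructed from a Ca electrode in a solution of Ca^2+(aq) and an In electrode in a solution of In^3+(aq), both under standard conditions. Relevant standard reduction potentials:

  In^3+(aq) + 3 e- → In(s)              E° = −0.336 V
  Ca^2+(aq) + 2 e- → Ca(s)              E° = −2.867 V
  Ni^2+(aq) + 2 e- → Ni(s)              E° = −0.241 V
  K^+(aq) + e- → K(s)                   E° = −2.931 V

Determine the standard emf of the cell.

+2.531 V

The In³⁺/In couple has the higher E°, so In ion is reduced (cathode) and Ca is oxidized (anode).
E°cell = E°(cathode) − E°(anode) = −0.336 − (−2.867) = +2.531 V.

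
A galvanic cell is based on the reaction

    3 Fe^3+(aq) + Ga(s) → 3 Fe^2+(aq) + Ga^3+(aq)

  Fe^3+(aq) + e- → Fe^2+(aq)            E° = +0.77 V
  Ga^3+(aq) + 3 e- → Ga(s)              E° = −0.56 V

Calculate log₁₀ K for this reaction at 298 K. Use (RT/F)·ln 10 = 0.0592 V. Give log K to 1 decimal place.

log K = 67.4

The Fe³⁺/Fe²⁺ couple is reduced (cathode); E°cell = +0.77 − (−0.56) = +1.33 V with n = 3.
At equilibrium E = 0, so log K = nE°cell / 0.0592 = (3)(+1.33) / 0.0592 = 67.4.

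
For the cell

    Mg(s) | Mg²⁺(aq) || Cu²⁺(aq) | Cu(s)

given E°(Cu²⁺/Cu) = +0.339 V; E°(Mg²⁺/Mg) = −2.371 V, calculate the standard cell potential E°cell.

By convention the left-hand electrode in cell notation is the anode (oxidation) and the right-hand electrode is the cathode (reduction).
E°cell = E°(right) − E°(left) = +0.339 − (−2.371) = +2.710 V.

+2.710 V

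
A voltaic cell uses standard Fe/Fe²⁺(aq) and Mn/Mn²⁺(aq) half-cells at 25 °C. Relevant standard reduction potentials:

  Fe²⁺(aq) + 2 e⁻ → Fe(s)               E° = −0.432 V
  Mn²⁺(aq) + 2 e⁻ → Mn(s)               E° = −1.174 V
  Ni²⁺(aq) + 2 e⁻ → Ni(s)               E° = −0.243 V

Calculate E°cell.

+0.742 V

Of the two couples in this cell, the one with the more positive reduction potential is reduced at the cathode: here that is Fe²⁺/Fe (−0.432 V); Mn²⁺/Mn (−1.174 V) is the anode.
E°cell = E°(cathode) − E°(anode) = −0.432 − (−1.174) = +0.742 V.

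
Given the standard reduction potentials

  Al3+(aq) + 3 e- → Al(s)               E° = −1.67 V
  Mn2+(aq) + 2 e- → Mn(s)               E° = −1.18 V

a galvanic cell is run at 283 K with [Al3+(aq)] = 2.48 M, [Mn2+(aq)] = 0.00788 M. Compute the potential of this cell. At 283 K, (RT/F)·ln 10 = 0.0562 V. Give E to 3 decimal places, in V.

Mn²⁺/Mn is reduced (cathode, E° = −1.18 V) and Al³⁺/Al is oxidized (anode).
E°cell = E°cat − E°an = −1.18 − (−1.67) = +0.49 V; n = 6.
The balanced reaction is 3 Mn2+(aq) + 2 Al(s) → 3 Mn(s) + 2 Al3+(aq), so Q = [Al3+(aq)]^2 / [Mn2+(aq)]^3 = 1.26×10^7 and log Q = 7.099.
E = E° − (0.0562/n)·log Q = +0.49 − (0.0562/6)(7.099) = +0.424 V.

+0.424 V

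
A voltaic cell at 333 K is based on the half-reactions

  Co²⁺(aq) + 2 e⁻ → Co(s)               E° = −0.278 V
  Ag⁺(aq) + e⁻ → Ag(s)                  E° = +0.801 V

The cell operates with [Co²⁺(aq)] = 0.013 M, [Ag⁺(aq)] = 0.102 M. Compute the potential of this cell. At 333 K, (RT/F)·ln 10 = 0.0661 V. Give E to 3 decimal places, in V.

+1.076 V

The Ag⁺/Ag couple has the more positive E°, so it is the cathode; Co²⁺/Co is the anode.
E°cell = +0.801 − (−0.278) = +1.079 V, with n = 2 electrons transferred.
For the overall reaction 2 Ag⁺(aq) + Co(s) → 2 Ag(s) + Co²⁺(aq), Q = [Co²⁺(aq)] / [Ag⁺(aq)]^2 = 1.25, giving log Q = 0.097.
By the Nernst equation, E = +1.079 − (0.0661/2)·(0.097) = +1.076 V.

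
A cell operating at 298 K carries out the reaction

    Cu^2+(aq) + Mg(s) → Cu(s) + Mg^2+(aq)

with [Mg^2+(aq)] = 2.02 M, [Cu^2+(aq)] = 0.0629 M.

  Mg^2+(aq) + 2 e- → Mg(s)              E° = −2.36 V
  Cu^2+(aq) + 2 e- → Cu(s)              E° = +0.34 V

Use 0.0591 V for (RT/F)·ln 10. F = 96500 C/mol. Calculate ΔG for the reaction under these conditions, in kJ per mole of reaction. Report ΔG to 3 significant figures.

−513 kJ/mol

With Cu²⁺/Cu reduced at the cathode, E°cell = +0.34 − (−2.36) = +2.70 V and n = 2.
Q = [Mg^2+(aq)] / [Cu^2+(aq)] = 32.1, so log Q = 1.507 and E = +2.70 − (0.0591/2)(1.507) = +2.6555 V.
Then ΔG = −nFE = −2 × 96500 × +2.6555 J/mol = −513 kJ/mol.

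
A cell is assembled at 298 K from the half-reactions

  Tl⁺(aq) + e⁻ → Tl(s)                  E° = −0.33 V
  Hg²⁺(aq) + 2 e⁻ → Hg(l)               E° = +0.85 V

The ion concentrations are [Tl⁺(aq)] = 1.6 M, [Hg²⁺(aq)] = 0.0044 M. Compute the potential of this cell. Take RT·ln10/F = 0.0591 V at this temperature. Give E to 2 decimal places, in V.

+1.10 V

The Hg²⁺/Hg couple has the more positive E°, so it is the cathode; Tl⁺/Tl is the anode.
The standard potential is +0.85 − (−0.33) = +1.18 V and the balanced reaction transfers n = 2 electrons.
For the overall reaction Hg²⁺(aq) + 2 Tl(s) → Hg(l) + 2 Tl⁺(aq), Q = [Tl⁺(aq)]^2 / [Hg²⁺(aq)] = 582, giving log Q = 2.765.
E = E° − (0.0591/n)·log Q = +1.18 − (0.0591/2)(2.765) = +1.10 V.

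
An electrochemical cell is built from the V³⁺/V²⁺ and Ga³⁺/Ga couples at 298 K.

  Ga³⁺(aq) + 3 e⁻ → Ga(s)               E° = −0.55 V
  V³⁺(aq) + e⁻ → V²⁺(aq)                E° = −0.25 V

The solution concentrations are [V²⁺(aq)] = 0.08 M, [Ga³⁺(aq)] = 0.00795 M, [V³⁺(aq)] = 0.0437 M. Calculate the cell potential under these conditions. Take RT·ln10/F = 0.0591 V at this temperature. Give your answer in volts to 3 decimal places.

+0.326 V

V³⁺/V²⁺ is reduced (cathode, E° = −0.25 V) and Ga³⁺/Ga is oxidized (anode).
E°cell = −0.25 − (−0.55) = +0.30 V, with n = 3 electrons transferred.
Balancing gives 3 V³⁺(aq) + Ga(s) → 3 V²⁺(aq) + Ga³⁺(aq); hence Q = ([V²⁺(aq)]^3·[Ga³⁺(aq)]) / [V³⁺(aq)]^3 = 0.0488 (log Q = −1.312).
E = E° − (0.0591/n)·log Q = +0.30 − (0.0591/3)(−1.312) = +0.326 V.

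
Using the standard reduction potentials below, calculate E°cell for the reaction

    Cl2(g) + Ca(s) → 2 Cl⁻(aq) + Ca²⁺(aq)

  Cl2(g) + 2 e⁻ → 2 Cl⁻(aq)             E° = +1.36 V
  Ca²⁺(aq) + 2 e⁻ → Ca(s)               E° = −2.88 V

In the reaction as written, Cl2(g) is reduced (cathode) and Ca²⁺(aq) is produced by oxidation at the anode.
E°cell = E°(cathode) − E°(anode) = +1.36 − (−2.88) = +4.24 V.
The positive value indicates the reaction is spontaneous as written.

+4.24 V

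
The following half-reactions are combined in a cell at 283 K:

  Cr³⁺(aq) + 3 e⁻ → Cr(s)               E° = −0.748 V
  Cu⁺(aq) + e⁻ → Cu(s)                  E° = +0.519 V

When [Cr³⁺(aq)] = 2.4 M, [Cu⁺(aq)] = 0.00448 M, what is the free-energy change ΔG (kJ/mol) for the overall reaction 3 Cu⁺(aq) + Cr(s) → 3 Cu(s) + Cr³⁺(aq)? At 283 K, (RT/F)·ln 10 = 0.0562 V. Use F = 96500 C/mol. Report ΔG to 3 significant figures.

−327 kJ/mol

E°cell = +0.519 − (−0.748) = +1.267 V; the balanced reaction transfers n = 3 electrons.
The reaction quotient is [Cr³⁺(aq)] / [Cu⁺(aq)]^3 = 2.67×10^7; by Nernst, E = +1.267 − (0.0562/3)(7.426) = +1.1279 V.
Then ΔG = −nFE = −3 × 96500 × +1.1279 J/mol = −327 kJ/mol.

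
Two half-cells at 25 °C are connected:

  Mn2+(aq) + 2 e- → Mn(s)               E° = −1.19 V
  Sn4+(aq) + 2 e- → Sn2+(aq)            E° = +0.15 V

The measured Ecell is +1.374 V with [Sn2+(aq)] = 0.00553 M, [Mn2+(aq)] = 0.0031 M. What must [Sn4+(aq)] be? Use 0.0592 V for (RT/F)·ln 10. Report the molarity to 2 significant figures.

With Sn⁴⁺/Sn²⁺ at the cathode and Mn²⁺/Mn at the anode, E°cell = +0.15 − (−1.19) = +1.34 V (n = 2).
Rearranging E = E° − (0.0592/n)·log Q gives log Q = 2(+1.34 − (+1.374))/0.0592 = −1.149.
For Sn4+(aq) + Mn(s) → Sn2+(aq) + Mn2+(aq), the reaction quotient is Q = ([Sn2+(aq)]·[Mn2+(aq)]) / [Sn4+(aq)].
Isolating [Sn4+(aq)] in Q = 10^{−1.149} yields log [Sn4+(aq)] = −3.617, i.e. 0.00024 M.

0.00024 M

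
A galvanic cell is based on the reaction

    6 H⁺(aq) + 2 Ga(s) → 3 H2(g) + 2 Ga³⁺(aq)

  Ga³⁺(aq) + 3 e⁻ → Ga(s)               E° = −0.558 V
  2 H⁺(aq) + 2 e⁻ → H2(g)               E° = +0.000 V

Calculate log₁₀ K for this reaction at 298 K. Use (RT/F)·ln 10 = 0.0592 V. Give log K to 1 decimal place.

The 2H⁺/H₂ couple is reduced (cathode); E°cell = +0.000 − (−0.558) = +0.558 V with n = 6.
At equilibrium E = 0, so log K = nE°cell / 0.0592 = (6)(+0.558) / 0.0592 = 56.6.

log K = 56.6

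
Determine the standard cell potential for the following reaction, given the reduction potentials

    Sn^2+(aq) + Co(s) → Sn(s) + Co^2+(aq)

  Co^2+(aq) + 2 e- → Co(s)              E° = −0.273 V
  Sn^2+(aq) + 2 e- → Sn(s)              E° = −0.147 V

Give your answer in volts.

+0.126 V

In the reaction as written, Sn^2+(aq) is reduced (cathode) and Co^2+(aq) is produced by oxidation at the anode.
E°cell = E°(cathode) − E°(anode) = −0.147 − (−0.273) = +0.126 V.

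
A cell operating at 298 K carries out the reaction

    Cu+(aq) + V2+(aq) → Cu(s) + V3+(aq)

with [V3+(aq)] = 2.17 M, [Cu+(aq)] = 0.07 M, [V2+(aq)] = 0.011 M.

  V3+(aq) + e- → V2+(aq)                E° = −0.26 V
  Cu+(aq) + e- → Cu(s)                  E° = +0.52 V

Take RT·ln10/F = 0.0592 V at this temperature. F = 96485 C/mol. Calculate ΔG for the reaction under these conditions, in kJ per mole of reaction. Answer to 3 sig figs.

E°cell = +0.52 − (−0.26) = +0.78 V; the balanced reaction transfers n = 1 electron.
Here Q = [V3+(aq)] / ([Cu+(aq)]·[V2+(aq)]) = 2.82×10^3 (log Q = 3.450), giving E = +0.78 − (0.0592/1)·(3.450) = +0.5758 V.
ΔG = −nFE = −(1)(96485)(+0.5758) J/mol = −55.6 kJ/mol.

−55.6 kJ/mol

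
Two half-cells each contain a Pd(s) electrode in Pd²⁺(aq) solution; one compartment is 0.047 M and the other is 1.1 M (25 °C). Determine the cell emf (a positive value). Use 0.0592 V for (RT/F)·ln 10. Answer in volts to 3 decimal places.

For a concentration cell E°cell = 0, since both electrodes use the same couple.
The compartment with the higher Pd²⁺(aq) concentration (1.1 M) acts as the cathode; ions are reduced there and produced at the dilute (0.047 M) anode.
With n = 2, Ecell = −(0.0592/2)·log([dilute]/[conc]) = −(0.0592/2)·log(0.047/1.1) = +0.041 V.

0.041 V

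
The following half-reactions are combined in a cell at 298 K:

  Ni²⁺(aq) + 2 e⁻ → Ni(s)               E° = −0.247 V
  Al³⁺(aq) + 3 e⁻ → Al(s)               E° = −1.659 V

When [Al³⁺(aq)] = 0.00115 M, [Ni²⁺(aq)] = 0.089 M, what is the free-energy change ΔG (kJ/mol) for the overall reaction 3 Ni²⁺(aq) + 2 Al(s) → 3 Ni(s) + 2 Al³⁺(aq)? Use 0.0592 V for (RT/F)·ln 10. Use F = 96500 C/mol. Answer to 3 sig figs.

−833 kJ/mol

With Ni²⁺/Ni reduced at the cathode, E°cell = −0.247 − (−1.659) = +1.412 V and n = 6.
The reaction quotient is [Al³⁺(aq)]^2 / [Ni²⁺(aq)]^3 = 0.00188; by Nernst, E = +1.412 − (0.0592/6)(−2.727) = +1.4389 V.
ΔG = −nFE = −(6)(96500)(+1.4389) J/mol = −833 kJ/mol.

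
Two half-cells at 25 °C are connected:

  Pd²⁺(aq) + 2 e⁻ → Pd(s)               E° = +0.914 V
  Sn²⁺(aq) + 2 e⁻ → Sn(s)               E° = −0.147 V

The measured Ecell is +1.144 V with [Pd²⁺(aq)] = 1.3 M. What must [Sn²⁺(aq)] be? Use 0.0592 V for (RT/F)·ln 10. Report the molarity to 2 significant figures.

With Pd²⁺/Pd at the cathode and Sn²⁺/Sn at the anode, E°cell = +0.914 − (−0.147) = +1.061 V (n = 2).
From the Nernst equation, log Q = n(E° − E)/0.0592 = 2·(+1.061 − (+1.144))/0.0592 = −2.804.
The balanced reaction is Pd²⁺(aq) + Sn(s) → Pd(s) + Sn²⁺(aq), so Q = [Sn²⁺(aq)] / [Pd²⁺(aq)].
Substituting the known concentrations and solving, log [Sn²⁺(aq)] = −2.690 and [Sn²⁺(aq)] = 0.0020 M.

0.0020 M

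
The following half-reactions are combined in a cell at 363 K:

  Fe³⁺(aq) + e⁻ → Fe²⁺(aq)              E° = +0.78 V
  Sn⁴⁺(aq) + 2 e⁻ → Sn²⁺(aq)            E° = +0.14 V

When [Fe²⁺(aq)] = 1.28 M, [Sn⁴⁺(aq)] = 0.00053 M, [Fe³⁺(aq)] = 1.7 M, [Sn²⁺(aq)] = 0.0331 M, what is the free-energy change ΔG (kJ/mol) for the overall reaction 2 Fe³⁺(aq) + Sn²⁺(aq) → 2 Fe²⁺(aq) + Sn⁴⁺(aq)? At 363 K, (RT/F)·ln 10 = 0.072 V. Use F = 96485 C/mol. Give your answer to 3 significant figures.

E°cell = +0.78 − (+0.14) = +0.64 V; the balanced reaction transfers n = 2 electrons.
Q = ([Fe²⁺(aq)]^2·[Sn⁴⁺(aq)]) / ([Fe³⁺(aq)]^2·[Sn²⁺(aq)]) = 0.00908, so log Q = −2.042 and E = +0.64 − (0.072/2)(−2.042) = +0.7135 V.
Finally ΔG = −nFE = −(2)(96485 C/mol)(+0.7135 V) = −138 kJ/mol.

−138 kJ/mol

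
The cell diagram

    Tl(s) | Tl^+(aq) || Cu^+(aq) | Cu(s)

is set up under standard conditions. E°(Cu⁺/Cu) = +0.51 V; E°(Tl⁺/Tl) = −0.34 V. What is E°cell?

By convention the left-hand electrode in cell notation is the anode (oxidation) and the right-hand electrode is the cathode (reduction).
E°cell = E°(right) − E°(left) = +0.51 − (−0.34) = +0.85 V.

+0.85 V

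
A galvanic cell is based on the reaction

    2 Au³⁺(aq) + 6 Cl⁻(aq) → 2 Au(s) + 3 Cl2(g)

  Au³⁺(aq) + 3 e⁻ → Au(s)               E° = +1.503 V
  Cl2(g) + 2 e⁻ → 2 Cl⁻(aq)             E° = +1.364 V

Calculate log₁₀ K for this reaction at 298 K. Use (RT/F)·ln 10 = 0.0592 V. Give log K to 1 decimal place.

The Au³⁺/Au couple is reduced (cathode); E°cell = +1.503 − (+1.364) = +0.139 V with n = 6.
At equilibrium E = 0, so log K = nE°cell / 0.0592 = (6)(+0.139) / 0.0592 = 14.1.

log K = 14.1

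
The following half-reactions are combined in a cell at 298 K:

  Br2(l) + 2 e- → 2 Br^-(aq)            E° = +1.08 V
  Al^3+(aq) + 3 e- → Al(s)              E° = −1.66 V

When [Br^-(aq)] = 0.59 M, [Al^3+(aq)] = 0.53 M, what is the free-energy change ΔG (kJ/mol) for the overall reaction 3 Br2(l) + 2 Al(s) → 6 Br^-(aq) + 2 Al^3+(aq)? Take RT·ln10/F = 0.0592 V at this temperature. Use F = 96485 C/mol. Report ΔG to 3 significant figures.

−1600 kJ/mol

With Br₂/Br⁻ reduced at the cathode, E°cell = +1.08 − (−1.66) = +2.74 V and n = 6.
Here Q = [Br^-(aq)]^6·[Al^3+(aq)]^2 = 0.0118 (log Q = −1.926), giving E = +2.74 − (0.0592/6)·(−1.926) = +2.7590 V.
Finally ΔG = −nFE = −(6)(96485 C/mol)(+2.7590 V) = −1600 kJ/mol.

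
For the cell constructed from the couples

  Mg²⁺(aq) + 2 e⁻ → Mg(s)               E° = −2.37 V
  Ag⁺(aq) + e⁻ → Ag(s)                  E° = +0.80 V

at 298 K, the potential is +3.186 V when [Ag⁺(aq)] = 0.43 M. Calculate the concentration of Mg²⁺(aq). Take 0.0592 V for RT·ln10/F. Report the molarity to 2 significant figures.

With Ag⁺/Ag at the cathode and Mg²⁺/Mg at the anode, E°cell = +0.80 − (−2.37) = +3.17 V (n = 2).
Since E = E° − (0.0592/n)·log Q, log Q = n(E° − E)/0.0592 = −0.541.
The balanced reaction is 2 Ag⁺(aq) + Mg(s) → 2 Ag(s) + Mg²⁺(aq), so Q = [Mg²⁺(aq)] / [Ag⁺(aq)]^2.
Isolating [Mg²⁺(aq)] in Q = 10^{−0.541} yields log [Mg²⁺(aq)] = −1.274, i.e. 0.053 M.

0.053 M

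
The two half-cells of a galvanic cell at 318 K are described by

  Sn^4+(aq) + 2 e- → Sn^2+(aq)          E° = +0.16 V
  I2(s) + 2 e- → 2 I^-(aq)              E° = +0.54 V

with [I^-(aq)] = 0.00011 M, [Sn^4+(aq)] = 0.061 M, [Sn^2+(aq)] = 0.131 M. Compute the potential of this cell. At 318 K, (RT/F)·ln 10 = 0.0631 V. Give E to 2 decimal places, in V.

+0.64 V

The I₂/I⁻ couple has the more positive E°, so it is the cathode; Sn⁴⁺/Sn²⁺ is the anode.
E°cell = E°cat − E°an = +0.54 − (+0.16) = +0.38 V; n = 2.
For the overall reaction I2(s) + Sn^2+(aq) → 2 I^-(aq) + Sn^4+(aq), Q = ([I^-(aq)]^2·[Sn^4+(aq)]) / [Sn^2+(aq)] = 5.63×10^−9, giving log Q = −8.249.
Applying E = E° − (RT ln10/nF)·log Q gives +0.38 − (0.0631/2)(−8.249) = +0.64 V.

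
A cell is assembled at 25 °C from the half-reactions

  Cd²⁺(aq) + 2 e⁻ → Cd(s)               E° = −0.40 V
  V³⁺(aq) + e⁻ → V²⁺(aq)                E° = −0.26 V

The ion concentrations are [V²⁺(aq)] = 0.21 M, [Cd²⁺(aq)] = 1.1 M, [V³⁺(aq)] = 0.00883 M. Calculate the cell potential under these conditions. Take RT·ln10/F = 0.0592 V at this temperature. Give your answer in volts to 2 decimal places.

V³⁺/V²⁺ is reduced (cathode, E° = −0.26 V) and Cd²⁺/Cd is oxidized (anode).
E°cell = E°cat − E°an = −0.26 − (−0.40) = +0.14 V; n = 2.
The balanced reaction is 2 V³⁺(aq) + Cd(s) → 2 V²⁺(aq) + Cd²⁺(aq), so Q = ([V²⁺(aq)]^2·[Cd²⁺(aq)]) / [V³⁺(aq)]^2 = 622 and log Q = 2.794.
Applying E = E° − (RT ln10/nF)·log Q gives +0.14 − (0.0592/2)(2.794) = +0.06 V.

+0.06 V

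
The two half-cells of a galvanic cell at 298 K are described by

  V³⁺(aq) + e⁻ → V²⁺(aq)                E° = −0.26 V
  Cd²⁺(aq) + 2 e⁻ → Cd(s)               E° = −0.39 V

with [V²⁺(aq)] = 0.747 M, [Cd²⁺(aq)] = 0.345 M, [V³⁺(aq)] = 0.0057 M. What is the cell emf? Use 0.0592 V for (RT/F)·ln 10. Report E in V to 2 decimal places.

+0.02 V

Since E°(V³⁺/V²⁺) > E°(Cd²⁺/Cd), V³⁺/V²⁺ serves as the cathode.
E°cell = E°cat − E°an = −0.26 − (−0.39) = +0.13 V; n = 2.
The balanced reaction is 2 V³⁺(aq) + Cd(s) → 2 V²⁺(aq) + Cd²⁺(aq), so Q = ([V²⁺(aq)]^2·[Cd²⁺(aq)]) / [V³⁺(aq)]^2 = 5.93×10^3 and log Q = 3.773.
Applying E = E° − (RT ln10/nF)·log Q gives +0.13 − (0.0592/2)(3.773) = +0.02 V.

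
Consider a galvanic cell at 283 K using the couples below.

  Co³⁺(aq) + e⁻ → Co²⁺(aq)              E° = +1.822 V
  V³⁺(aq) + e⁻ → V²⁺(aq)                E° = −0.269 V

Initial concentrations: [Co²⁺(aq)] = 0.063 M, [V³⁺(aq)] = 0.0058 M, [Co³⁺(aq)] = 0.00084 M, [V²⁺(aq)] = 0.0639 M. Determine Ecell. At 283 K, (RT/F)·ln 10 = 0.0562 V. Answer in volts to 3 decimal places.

+2.044 V

The Co³⁺/Co²⁺ couple has the more positive E°, so it is the cathode; V³⁺/V²⁺ is the anode.
E°cell = E°cat − E°an = +1.822 − (−0.269) = +2.091 V; n = 1.
The balanced reaction is Co³⁺(aq) + V²⁺(aq) → Co²⁺(aq) + V³⁺(aq), so Q = ([Co²⁺(aq)]·[V³⁺(aq)]) / ([Co³⁺(aq)]·[V²⁺(aq)]) = 6.81 and log Q = 0.833.
By the Nernst equation, E = +2.091 − (0.0562/1)·(0.833) = +2.044 V.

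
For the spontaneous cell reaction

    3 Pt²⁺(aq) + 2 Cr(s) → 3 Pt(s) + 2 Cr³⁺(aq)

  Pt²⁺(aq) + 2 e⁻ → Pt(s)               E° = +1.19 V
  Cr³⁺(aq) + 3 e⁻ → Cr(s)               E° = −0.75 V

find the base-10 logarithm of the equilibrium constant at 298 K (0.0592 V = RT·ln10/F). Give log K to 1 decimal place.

The Pt²⁺/Pt couple is reduced (cathode); E°cell = +1.19 − (−0.75) = +1.94 V with n = 6.
At equilibrium E = 0, so log K = nE°cell / 0.0592 = (6)(+1.94) / 0.0592 = 196.6.

log K = 196.6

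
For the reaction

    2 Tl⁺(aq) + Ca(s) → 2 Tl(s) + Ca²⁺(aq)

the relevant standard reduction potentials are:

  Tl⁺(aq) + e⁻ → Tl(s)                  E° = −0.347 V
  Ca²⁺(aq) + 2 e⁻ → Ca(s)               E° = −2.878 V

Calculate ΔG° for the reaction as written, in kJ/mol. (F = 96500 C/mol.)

−488 kJ/mol

In the reaction as written Tl⁺(aq) is reduced, so the Tl⁺/Tl couple is the cathode and Ca²⁺/Ca is the anode.
E°cell = −0.347 − (−2.878) = +2.531 V; balancing electrons gives n = 2.
ΔG° = −nFE°cell = −(2)(96500)(+2.531) J/mol = −488 kJ/mol.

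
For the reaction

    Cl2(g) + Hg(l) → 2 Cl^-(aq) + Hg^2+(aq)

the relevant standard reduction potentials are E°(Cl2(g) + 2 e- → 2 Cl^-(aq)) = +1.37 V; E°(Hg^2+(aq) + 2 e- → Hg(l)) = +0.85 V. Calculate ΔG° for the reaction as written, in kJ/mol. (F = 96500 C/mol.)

−100 kJ/mol

In the reaction as written Cl2(g) is reduced, so the Cl₂/Cl⁻ couple is the cathode and Hg²⁺/Hg is the anode.
E°cell = +1.37 − (+0.85) = +0.52 V; balancing electrons gives n = 2.
ΔG° = −nFE°cell = −(2)(96500)(+0.52) J/mol = −100 kJ/mol.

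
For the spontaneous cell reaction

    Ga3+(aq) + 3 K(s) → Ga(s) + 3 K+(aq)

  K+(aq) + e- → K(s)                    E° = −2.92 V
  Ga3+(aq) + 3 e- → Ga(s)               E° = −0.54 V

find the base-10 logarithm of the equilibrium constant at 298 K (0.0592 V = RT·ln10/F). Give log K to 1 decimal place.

log K = 120.6

The Ga³⁺/Ga couple is reduced (cathode); E°cell = −0.54 − (−2.92) = +2.38 V with n = 3.
At equilibrium E = 0, so log K = nE°cell / 0.0592 = (3)(+2.38) / 0.0592 = 120.6.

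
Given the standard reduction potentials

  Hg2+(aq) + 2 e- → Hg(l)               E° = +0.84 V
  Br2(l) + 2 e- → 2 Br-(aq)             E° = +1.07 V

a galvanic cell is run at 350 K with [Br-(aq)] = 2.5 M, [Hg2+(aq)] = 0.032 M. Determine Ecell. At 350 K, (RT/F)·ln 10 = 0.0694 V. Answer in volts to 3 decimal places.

+0.254 V

The Br₂/Br⁻ couple has the more positive E°, so it is the cathode; Hg²⁺/Hg is the anode.
E°cell = E°cat − E°an = +1.07 − (+0.84) = +0.23 V; n = 2.
Balancing gives Br2(l) + Hg(l) → 2 Br-(aq) + Hg2+(aq); hence Q = [Br-(aq)]^2·[Hg2+(aq)] = 0.2 (log Q = −0.699).
E = E° − (0.0694/n)·log Q = +0.23 − (0.0694/2)(−0.699) = +0.254 V.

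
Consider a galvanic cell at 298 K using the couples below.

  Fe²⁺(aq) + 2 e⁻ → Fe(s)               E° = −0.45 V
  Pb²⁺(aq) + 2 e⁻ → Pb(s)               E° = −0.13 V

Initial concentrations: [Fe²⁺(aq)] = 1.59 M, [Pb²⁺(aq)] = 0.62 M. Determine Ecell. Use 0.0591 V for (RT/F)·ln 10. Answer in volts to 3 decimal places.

+0.308 V

Pb²⁺/Pb is reduced (cathode, E° = −0.13 V) and Fe²⁺/Fe is oxidized (anode).
E°cell = −0.13 − (−0.45) = +0.32 V, with n = 2 electrons transferred.
For the overall reaction Pb²⁺(aq) + Fe(s) → Pb(s) + Fe²⁺(aq), Q = [Fe²⁺(aq)] / [Pb²⁺(aq)] = 2.56, giving log Q = 0.409.
Applying E = E° − (RT ln10/nF)·log Q gives +0.32 − (0.0591/2)(0.409) = +0.308 V.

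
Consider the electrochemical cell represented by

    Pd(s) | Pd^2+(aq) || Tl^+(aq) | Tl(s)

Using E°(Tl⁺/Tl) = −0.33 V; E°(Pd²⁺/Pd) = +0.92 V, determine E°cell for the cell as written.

−1.25 V

By convention the left-hand electrode in cell notation is the anode (oxidation) and the right-hand electrode is the cathode (reduction).
E°cell = E°(right) − E°(left) = −0.33 − (+0.92) = −1.25 V.
The negative sign shows that, as written, the cell would require an external voltage to drive the reaction.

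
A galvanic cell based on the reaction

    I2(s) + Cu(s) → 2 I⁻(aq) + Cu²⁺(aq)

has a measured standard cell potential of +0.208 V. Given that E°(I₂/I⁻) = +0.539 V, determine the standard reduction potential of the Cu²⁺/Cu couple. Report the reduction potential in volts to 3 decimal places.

+0.331 V

In the reaction as written the I₂/I⁻ couple is reduced (cathode) and Cu²⁺/Cu is oxidized (anode), so E°cell = E°(I₂/I⁻) − E°(Cu²⁺/Cu).
E°(Cu²⁺/Cu) = E°(cathode) − E°cell = +0.539 − (+0.208) = +0.331 V.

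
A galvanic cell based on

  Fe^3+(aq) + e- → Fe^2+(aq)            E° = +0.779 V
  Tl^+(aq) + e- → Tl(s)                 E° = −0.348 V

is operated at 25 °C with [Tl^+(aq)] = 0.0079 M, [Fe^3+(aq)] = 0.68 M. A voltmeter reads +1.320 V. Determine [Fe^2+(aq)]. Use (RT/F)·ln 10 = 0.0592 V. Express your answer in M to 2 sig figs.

With Fe³⁺/Fe²⁺ at the cathode and Tl⁺/Tl at the anode, E°cell = +0.779 − (−0.348) = +1.127 V (n = 1).
Since E = E° − (0.0592/n)·log Q, log Q = n(E° − E)/0.0592 = −3.260.
For Fe^3+(aq) + Tl(s) → Fe^2+(aq) + Tl^+(aq), the reaction quotient is Q = ([Fe^2+(aq)]·[Tl^+(aq)]) / [Fe^3+(aq)].
Isolating [Fe^2+(aq)] in Q = 10^{−3.260} yields log [Fe^2+(aq)] = −1.325, i.e. 0.047 M.

0.047 M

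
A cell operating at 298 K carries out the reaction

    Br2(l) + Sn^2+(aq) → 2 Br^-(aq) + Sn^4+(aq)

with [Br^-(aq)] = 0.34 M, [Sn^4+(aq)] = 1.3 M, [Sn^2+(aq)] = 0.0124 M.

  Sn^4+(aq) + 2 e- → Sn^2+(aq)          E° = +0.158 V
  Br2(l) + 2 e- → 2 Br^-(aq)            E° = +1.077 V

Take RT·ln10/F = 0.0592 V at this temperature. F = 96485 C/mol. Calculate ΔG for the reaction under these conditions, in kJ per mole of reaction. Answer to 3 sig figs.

−171 kJ/mol

With Br₂/Br⁻ reduced at the cathode, E°cell = +1.077 − (+0.158) = +0.919 V and n = 2.
Q = ([Br^-(aq)]^2·[Sn^4+(aq)]) / [Sn^2+(aq)] = 12.1, so log Q = 1.083 and E = +0.919 − (0.0592/2)(1.083) = +0.8869 V.
ΔG = −nFE = −(2)(96485)(+0.8869) J/mol = −171 kJ/mol.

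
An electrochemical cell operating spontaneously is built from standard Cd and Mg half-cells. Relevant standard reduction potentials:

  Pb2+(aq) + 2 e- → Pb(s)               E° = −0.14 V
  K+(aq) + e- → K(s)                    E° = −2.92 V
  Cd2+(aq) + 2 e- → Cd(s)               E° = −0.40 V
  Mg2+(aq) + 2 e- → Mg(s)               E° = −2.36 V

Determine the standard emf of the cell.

Of the two couples in this cell, the one with the more positive reduction potential is reduced at the cathode: here that is Cd²⁺/Cd (−0.40 V); Mg²⁺/Mg (−2.36 V) is the anode.
E°cell = E°(cathode) − E°(anode) = −0.40 − (−2.36) = +1.96 V.

+1.96 V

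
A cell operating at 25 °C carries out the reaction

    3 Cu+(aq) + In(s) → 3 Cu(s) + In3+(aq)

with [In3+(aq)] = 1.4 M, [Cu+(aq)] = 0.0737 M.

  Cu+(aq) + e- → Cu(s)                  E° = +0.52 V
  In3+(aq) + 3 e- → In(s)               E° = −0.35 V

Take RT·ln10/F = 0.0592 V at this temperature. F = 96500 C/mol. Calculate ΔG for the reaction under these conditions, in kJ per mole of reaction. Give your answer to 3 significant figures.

−232 kJ/mol

The standard cell potential is +0.52 − (−0.35) = +0.87 V, with n = 3 electrons in the balanced equation.
The reaction quotient is [In3+(aq)] / [Cu+(aq)]^3 = 3.5×10^3; by Nernst, E = +0.87 − (0.0592/3)(3.544) = +0.8001 V.
Then ΔG = −nFE = −3 × 96500 × +0.8001 J/mol = −232 kJ/mol.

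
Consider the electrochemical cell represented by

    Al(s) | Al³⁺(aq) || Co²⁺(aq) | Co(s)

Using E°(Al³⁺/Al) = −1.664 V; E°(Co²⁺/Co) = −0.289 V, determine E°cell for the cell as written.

By convention the left-hand electrode in cell notation is the anode (oxidation) and the right-hand electrode is the cathode (reduction).
E°cell = E°(right) − E°(left) = −0.289 − (−1.664) = +1.375 V.

+1.375 V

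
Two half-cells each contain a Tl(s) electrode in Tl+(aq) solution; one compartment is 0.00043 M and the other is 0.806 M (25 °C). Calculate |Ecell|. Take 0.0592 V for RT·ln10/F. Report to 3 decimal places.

0.194 V

For a concentration cell E°cell = 0, since both electrodes use the same couple.
The compartment with the higher Tl+(aq) concentration (0.806 M) acts as the cathode; ions are reduced there and produced at the dilute (0.00043 M) anode.
With n = 1, Ecell = −(0.0592/1)·log([dilute]/[conc]) = −(0.0592/1)·log(0.00043/0.806) = +0.194 V.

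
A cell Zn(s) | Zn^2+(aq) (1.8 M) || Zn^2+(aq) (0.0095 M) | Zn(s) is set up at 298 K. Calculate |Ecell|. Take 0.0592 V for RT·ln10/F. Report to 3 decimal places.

0.067 V

For a concentration cell E°cell = 0, since both electrodes use the same couple.
The compartment with the higher Zn^2+(aq) concentration (1.8 M) acts as the cathode; ions are reduced there and produced at the dilute (0.0095 M) anode.
With n = 2, Ecell = −(0.0592/2)·log([dilute]/[conc]) = −(0.0592/2)·log(0.0095/1.8) = +0.067 V.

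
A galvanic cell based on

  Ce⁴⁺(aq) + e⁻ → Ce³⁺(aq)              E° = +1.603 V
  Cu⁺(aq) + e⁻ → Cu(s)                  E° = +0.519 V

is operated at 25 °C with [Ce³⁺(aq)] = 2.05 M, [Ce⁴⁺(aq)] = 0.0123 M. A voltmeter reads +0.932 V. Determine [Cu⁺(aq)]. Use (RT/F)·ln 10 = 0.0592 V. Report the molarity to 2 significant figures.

The Ce⁴⁺/Ce³⁺ couple has the larger reduction potential, so it is the cathode: E°cell = +1.603 − (+0.519) = +1.084 V and n = 1.
From the Nernst equation, log Q = n(E° − E)/0.0592 = 1·(+1.084 − (+0.932))/0.0592 = 2.568.
For Ce⁴⁺(aq) + Cu(s) → Ce³⁺(aq) + Cu⁺(aq), the reaction quotient is Q = ([Ce³⁺(aq)]·[Cu⁺(aq)]) / [Ce⁴⁺(aq)].
Substituting the known concentrations and solving, log [Cu⁺(aq)] = 0.346 and [Cu⁺(aq)] = 2.2 M.

2.2 M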